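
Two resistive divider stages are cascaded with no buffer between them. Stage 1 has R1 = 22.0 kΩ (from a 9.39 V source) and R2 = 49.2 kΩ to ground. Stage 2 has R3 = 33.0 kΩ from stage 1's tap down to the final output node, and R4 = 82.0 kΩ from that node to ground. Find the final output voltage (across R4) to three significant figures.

Stage 2 presents R3+R4 = 115.0 kΩ as a load on stage 1's tap.
Stage 1's lower leg becomes R2‖(R3+R4) = 34.46 kΩ, so V_mid = 9.39 × 34.46/56.46 = 5.731 V.
Stage 2 is itself unloaded: V_out = V_mid × R4/(R3+R4) = 5.731 × 82.0/115.0 = 4.09 V.

V_out ≈ 4.09 V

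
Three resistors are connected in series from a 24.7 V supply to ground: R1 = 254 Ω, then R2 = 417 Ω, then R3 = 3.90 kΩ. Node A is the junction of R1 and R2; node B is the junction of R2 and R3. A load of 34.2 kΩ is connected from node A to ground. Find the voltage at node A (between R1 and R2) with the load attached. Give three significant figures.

Below node A the series string R2+R3 = 4317 Ω sits in parallel with the 34200 Ω load: 3833 Ω.
V_A = 24.7 × 3833/(254 + 3833) = 23.2 V.

V ≈ 23.2 V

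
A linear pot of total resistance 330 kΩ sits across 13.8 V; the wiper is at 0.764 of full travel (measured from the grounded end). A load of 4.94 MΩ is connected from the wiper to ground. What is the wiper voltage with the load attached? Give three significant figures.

The wiper splits the pot into (1−α)R = 77.88 kΩ above and αR = 252.1 kΩ below.
Lower section ‖ load = 239.9 kΩ.
V_wiper = 13.8 × 239.9/(77.88 + 239.9) = 10.4 V.

V ≈ 10.4 V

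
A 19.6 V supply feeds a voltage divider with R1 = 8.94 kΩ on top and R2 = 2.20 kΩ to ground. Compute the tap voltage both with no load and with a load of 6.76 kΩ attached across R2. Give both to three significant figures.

Open-circuit: V = 19.6 × 2.20/(8.94 + 2.20) = 3.87 V.
With the load, R2 becomes R2‖R_L = 1.660 kΩ, so V = 19.6 × 1.660/10.60 = 3.07 V.

Unloaded: 3.87 V; loaded: 3.07 V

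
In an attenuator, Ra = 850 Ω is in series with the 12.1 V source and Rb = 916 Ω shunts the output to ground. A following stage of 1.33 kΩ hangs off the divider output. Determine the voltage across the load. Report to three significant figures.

V_out ≈ 4.71 V

The load sits in parallel with Rb: Rb‖R_L = (916 × 1330) / (916 + 1330) = 542.4 Ω.
V_out = 12.1 × 542.4 / (850 + 542.4) = 12.1 × 542.4/1392 = 4.71 V.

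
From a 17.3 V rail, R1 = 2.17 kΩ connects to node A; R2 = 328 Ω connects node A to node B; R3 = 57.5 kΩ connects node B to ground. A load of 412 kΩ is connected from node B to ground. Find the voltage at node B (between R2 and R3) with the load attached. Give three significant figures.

V ≈ 16.5 V

At node B, R3 is in parallel with the load: R3‖R_L = 50460 Ω.
Below node A the resistance is R2 + (R3‖R_L) = 50790 Ω, so V_A = 17.3 × 50790/52960 = 16.59 V.
Then V_B = V_A × (R3‖R_L)/(R2 + R3‖R_L) = 16.59 × 50460/50790 = 16.5 V.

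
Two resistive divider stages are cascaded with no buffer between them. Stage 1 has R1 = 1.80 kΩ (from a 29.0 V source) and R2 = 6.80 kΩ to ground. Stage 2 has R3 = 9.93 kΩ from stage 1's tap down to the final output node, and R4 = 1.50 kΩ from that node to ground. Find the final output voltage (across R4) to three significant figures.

Stage 2 presents R3+R4 = 11.43 kΩ as a load on stage 1's tap.
Stage 1's lower leg becomes R2‖(R3+R4) = 4.264 kΩ, so V_mid = 29.0 × 4.264/6.064 = 20.39 V.
Stage 2 is itself unloaded: V_out = V_mid × R4/(R3+R4) = 20.39 × 1.50/11.43 = 2.68 V.

V_out ≈ 2.68 V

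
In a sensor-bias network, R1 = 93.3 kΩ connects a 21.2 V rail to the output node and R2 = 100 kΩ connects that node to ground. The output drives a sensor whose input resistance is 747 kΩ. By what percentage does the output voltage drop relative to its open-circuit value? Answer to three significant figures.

6.07 %

The divider's output (Thévenin) resistance is R1‖R2 = 48.27 kΩ.
Fractional drop under load = R_th/(R_th + R_L) = 48.27 / (48.27 + 747) = 0.06069.
So the output falls by 6.07 %.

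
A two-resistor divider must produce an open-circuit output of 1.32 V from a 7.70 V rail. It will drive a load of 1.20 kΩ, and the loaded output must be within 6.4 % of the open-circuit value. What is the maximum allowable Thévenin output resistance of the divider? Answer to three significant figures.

R_th ≤ 82.1 Ω

Loading drop = R_th/(R_th + R_L) ≤ 0.0640, so R_th ≤ R_L · ε/(1−ε) = 1.20 kΩ × 0.0640/0.9360 = 82.1 Ω.
(Any R1, R2 with R2/(R1+R2) = 0.171 and R1‖R2 ≤ 82.1 Ω will meet the spec.)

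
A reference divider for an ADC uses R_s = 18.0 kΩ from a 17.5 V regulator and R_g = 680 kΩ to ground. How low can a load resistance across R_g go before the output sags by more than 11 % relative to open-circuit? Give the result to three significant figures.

R_L(min) ≈ 142 kΩ

Output resistance R_th = R_s‖R_g = (18.0 × 680)/698.0 = 17.54 kΩ.
The fractional drop is R_th/(R_th + R_L); requiring this ≤ 0.110 gives R_L ≥ R_th(1/0.110 − 1) = 17.54 × 8.091 = 142 kΩ.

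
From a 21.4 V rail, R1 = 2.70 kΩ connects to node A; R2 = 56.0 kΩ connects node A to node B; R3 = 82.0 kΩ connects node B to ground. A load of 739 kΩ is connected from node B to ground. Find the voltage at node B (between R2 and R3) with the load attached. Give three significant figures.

At node B, R3 is in parallel with the load: R3‖R_L = 73.81 kΩ.
Below node A the resistance is R2 + (R3‖R_L) = 129.8 kΩ, so V_A = 21.4 × 129.8/132.5 = 20.96 V.
Then V_B = V_A × (R3‖R_L)/(R2 + R3‖R_L) = 20.96 × 73.81/129.8 = 11.9 V.

V ≈ 11.9 V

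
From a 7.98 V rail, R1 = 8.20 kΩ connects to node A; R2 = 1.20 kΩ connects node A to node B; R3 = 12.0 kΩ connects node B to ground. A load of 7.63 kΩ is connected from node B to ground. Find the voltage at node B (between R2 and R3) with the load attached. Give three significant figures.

V ≈ 2.65 V

At node B, R3 is in parallel with the load: R3‖R_L = 4.664 kΩ.
Below node A the resistance is R2 + (R3‖R_L) = 5.864 kΩ, so V_A = 7.98 × 5.864/14.06 = 3.327 V.
Then V_B = V_A × (R3‖R_L)/(R2 + R3‖R_L) = 3.327 × 4.664/5.864 = 2.65 V.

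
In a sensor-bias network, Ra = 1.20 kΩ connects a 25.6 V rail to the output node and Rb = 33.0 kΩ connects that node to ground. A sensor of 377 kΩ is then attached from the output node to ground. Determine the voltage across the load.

V_out ≈ 24.6 V

The load sits in parallel with Rb: Rb‖R_L = (33.0 × 377) / (33.0 + 377) = 30.34 kΩ.
V_out = 25.6 × 30.34 / (1.20 + 30.34) = 25.6 × 30.34/31.54 = 24.6 V.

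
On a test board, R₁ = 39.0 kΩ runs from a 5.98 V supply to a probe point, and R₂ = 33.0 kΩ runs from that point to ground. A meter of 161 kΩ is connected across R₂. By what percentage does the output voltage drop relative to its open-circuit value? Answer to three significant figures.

9.99 %

Unloaded V = 5.98 × 33.0/72.00 = 2.7408 V.
Loaded: R₂‖R_L = 27.39 kΩ, giving V = 5.98 × 27.39/66.39 = 2.4669 V.
Drop = (2.7408 − 2.4669) / 2.7408 = 9.99 %.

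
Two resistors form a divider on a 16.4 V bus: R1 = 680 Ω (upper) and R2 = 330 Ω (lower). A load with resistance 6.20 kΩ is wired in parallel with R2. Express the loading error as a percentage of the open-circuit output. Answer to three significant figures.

3.46 %

The divider's output (Thévenin) resistance is R1‖R2 = 222.2 Ω.
Fractional drop under load = R_th/(R_th + R_L) = 222.2 / (222.2 + 6200) = 0.03460.
So the output falls by 3.46 %.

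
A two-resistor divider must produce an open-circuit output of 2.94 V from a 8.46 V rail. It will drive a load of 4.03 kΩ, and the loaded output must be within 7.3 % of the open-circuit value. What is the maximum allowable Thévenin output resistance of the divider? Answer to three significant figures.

R_th ≤ 317 Ω

Loading drop = R_th/(R_th + R_L) ≤ 0.0730, so R_th ≤ R_L · ε/(1−ε) = 4.03 kΩ × 0.0730/0.9270 = 317 Ω.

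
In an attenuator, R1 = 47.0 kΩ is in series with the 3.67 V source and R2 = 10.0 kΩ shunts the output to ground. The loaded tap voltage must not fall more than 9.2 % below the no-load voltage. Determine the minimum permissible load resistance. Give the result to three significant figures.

Output resistance R_th = R1‖R2 = (47.0 × 10.0)/57.00 = 8.246 kΩ.
The fractional drop is R_th/(R_th + R_L); requiring this ≤ 0.0920 gives R_L ≥ R_th(1/0.0920 − 1) = 8.246 × 9.870 = 81.4 kΩ.

R_L(min) ≈ 81.4 kΩ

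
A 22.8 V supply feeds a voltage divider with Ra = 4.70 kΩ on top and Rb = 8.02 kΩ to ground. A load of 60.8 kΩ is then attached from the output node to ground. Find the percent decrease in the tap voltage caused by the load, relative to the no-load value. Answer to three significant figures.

The divider's output (Thévenin) resistance is Ra‖Rb = 2.963 kΩ.
Fractional drop under load = R_th/(R_th + R_L) = 2.963 / (2.963 + 60.8) = 0.04647.
So the output falls by 4.65 %.

4.65 %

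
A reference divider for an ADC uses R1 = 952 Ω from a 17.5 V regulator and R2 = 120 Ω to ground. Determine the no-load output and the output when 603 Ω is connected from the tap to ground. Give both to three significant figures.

Unloaded: 1.96 V; loaded: 1.66 V

Open-circuit: V = 17.5 × 120/(952 + 120) = 1.96 V.
With the load, R2 becomes R2‖R_L = 100.1 Ω, so V = 17.5 × 100.1/1052 = 1.66 V.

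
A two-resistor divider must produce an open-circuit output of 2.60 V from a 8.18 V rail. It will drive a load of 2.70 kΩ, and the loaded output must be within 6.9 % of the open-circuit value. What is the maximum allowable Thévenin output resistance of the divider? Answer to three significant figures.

Loading drop = R_th/(R_th + R_L) ≤ 0.0690, so R_th ≤ R_L · ε/(1−ε) = 2.70 kΩ × 0.0690/0.9310 = 200 Ω.
(Any R1, R2 with R2/(R1+R2) = 0.318 and R1‖R2 ≤ 200 Ω will meet the spec.)

R_th ≤ 200 Ω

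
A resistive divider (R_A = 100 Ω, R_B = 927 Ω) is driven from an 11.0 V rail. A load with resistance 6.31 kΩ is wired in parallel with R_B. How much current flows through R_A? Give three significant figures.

I ≈ 12.1 mA

R_B‖R_L = 808.3 Ω, so the source sees R_A + R_B‖R_L = 908.3 Ω.
I = 11.0 V / 908.3 Ω = 12.1 mA.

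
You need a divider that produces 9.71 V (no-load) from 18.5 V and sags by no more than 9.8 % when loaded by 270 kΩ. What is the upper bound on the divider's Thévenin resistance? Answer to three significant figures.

Loading drop = R_th/(R_th + R_L) ≤ 0.0980, so R_th ≤ R_L · ε/(1−ε) = 270 kΩ × 0.0980/0.9020 = 29.3 kΩ.
(Any R1, R2 with R2/(R1+R2) = 0.525 and R1‖R2 ≤ 29.3 kΩ will meet the spec.)

R_th ≤ 29.3 kΩ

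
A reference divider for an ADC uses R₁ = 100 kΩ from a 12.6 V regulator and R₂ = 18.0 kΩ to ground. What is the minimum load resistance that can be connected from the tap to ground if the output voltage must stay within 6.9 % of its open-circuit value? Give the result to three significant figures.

R_L(min) ≈ 206 kΩ

Output resistance R_th = R₁‖R₂ = (100 × 18.0)/118.0 = 15.25 kΩ.
The fractional drop is R_th/(R_th + R_L); requiring this ≤ 0.0690 gives R_L ≥ R_th(1/0.0690 − 1) = 15.25 × 13.49 = 206 kΩ.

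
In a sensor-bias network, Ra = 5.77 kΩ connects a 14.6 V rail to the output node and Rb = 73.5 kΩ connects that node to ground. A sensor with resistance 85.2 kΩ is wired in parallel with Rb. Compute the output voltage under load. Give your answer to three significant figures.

V_out ≈ 12.7 V

The load sits in parallel with Rb: Rb‖R_L = (73.5 × 85.2) / (73.5 + 85.2) = 39.46 kΩ.
V_out = 14.6 × 39.46 / (5.77 + 39.46) = 14.6 × 39.46/45.23 = 12.7 V.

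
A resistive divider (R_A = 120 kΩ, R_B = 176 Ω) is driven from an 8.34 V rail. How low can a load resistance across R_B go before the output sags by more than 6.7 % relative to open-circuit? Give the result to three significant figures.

Output resistance R_th = R_A‖R_B = (120000 × 176)/120200 = 175.7 Ω.
The fractional drop is R_th/(R_th + R_L); requiring this ≤ 0.0670 gives R_L ≥ R_th(1/0.0670 − 1) = 175.7 × 13.93 = 2.45 kΩ.

R_L(min) ≈ 2.45 kΩ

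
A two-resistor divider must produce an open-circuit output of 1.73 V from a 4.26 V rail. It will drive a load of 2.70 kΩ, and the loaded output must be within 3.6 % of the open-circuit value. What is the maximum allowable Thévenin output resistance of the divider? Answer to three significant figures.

Loading drop = R_th/(R_th + R_L) ≤ 0.0360, so R_th ≤ R_L · ε/(1−ε) = 2.70 kΩ × 0.0360/0.9640 = 101 Ω.
(Any R1, R2 with R2/(R1+R2) = 0.406 and R1‖R2 ≤ 101 Ω will meet the spec.)

R_th ≤ 101 Ω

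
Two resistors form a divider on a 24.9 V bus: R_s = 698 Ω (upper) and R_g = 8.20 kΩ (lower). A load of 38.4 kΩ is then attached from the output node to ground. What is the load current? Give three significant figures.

I_L ≈ 0.588 mA

R_g‖R_L = 6757 Ω; V_out = 24.9 × 6757/7455 = 22.57 V.
I_L = V_out / R_L = 22.57 / 38.4 kΩ = 0.588 mA.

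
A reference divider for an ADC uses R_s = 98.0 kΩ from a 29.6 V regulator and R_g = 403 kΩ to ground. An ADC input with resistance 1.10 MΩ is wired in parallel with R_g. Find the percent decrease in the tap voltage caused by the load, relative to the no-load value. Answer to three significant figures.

6.69 %

The divider's output (Thévenin) resistance is R_s‖R_g = 78.83 kΩ.
Fractional drop under load = R_th/(R_th + R_L) = 78.83 / (78.83 + 1100) = 0.06687.
So the output falls by 6.69 %.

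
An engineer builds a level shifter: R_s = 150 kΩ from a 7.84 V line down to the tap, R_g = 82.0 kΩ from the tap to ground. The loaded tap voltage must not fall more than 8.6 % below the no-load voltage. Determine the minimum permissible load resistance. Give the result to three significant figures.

R_L(min) ≈ 563 kΩ

Output resistance R_th = R_s‖R_g = (150 × 82.0)/232.0 = 53.02 kΩ.
The fractional drop is R_th/(R_th + R_L); requiring this ≤ 0.0860 gives R_L ≥ R_th(1/0.0860 − 1) = 53.02 × 10.63 = 563 kΩ.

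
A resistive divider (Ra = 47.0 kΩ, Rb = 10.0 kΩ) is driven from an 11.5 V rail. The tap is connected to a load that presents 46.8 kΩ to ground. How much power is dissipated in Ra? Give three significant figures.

Total resistance from the source is Ra + (Rb‖R_L) = 55.24 kΩ, so I = 11.5/55.24 kΩ = 0.2082 mA.
P = I²·Ra = (0.2082 mA)² × 47.0 kΩ = 2.04 mW.

P ≈ 2.04 mW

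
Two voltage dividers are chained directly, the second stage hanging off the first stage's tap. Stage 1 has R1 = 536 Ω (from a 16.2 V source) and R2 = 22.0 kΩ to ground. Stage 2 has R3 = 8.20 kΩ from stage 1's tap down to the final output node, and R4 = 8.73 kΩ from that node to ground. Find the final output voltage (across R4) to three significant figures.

Stage 2 presents R3+R4 = 16930 Ω as a load on stage 1's tap.
Stage 1's lower leg becomes R2‖(R3+R4) = 9567 Ω, so V_mid = 16.2 × 9567/10100 = 15.34 V.
Stage 2 is itself unloaded: V_out = V_mid × R4/(R3+R4) = 15.34 × 8730/16930 = 7.91 V.

V_out ≈ 7.91 V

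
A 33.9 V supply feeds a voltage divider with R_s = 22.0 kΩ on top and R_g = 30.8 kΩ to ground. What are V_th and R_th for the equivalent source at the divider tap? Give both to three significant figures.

V_th = 19.8 V, R_th = 12.8 kΩ

V_th is the open-circuit tap voltage: 33.9 × 30.8/(22.0 + 30.8) = 19.8 V.
With the supply zeroed, R_s and R_g appear in parallel from the tap: R_th = R_s‖R_g = (22.0 × 30.8)/52.80 = 12.8 kΩ.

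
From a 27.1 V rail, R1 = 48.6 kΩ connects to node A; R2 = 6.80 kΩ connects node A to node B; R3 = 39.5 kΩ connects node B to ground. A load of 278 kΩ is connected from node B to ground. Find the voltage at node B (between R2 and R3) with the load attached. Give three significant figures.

At node B, R3 is in parallel with the load: R3‖R_L = 34.59 kΩ.
Below node A the resistance is R2 + (R3‖R_L) = 41.39 kΩ, so V_A = 27.1 × 41.39/89.99 = 12.46 V.
Then V_B = V_A × (R3‖R_L)/(R2 + R3‖R_L) = 12.46 × 34.59/41.39 = 10.4 V.

V ≈ 10.4 V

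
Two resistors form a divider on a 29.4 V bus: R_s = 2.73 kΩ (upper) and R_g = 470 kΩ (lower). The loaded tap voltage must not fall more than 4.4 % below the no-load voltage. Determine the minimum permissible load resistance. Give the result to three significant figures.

R_L(min) ≈ 59.0 kΩ

Output resistance R_th = R_s‖R_g = (2.73 × 470)/472.7 = 2.714 kΩ.
The fractional drop is R_th/(R_th + R_L); requiring this ≤ 0.0440 gives R_L ≥ R_th(1/0.0440 − 1) = 2.714 × 21.73 = 59.0 kΩ.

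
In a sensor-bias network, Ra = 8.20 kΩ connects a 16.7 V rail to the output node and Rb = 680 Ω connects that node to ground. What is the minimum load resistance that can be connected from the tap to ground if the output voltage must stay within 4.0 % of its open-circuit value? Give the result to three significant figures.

R_L(min) ≈ 15.1 kΩ

Output resistance R_th = Ra‖Rb = (8200 × 680)/8880 = 627.9 Ω.
The fractional drop is R_th/(R_th + R_L); requiring this ≤ 0.0400 gives R_L ≥ R_th(1/0.0400 − 1) = 627.9 × 24.00 = 15.1 kΩ.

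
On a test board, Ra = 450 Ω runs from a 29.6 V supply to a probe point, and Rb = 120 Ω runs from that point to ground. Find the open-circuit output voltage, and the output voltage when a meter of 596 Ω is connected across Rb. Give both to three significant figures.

Open-circuit: V = 29.6 × 120/(450 + 120) = 6.23 V.
With the load, Rb becomes Rb‖R_L = 99.89 Ω, so V = 29.6 × 99.89/549.9 = 5.38 V.

Unloaded: 6.23 V; loaded: 5.38 V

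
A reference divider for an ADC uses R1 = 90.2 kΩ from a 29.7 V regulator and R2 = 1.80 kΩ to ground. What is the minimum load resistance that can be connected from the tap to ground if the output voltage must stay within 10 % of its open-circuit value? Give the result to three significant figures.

Output resistance R_th = R1‖R2 = (90.2 × 1.80)/92.00 = 1.765 kΩ.
The fractional drop is R_th/(R_th + R_L); requiring this ≤ 0.100 gives R_L ≥ R_th(1/0.100 − 1) = 1.765 × 9.000 = 15.9 kΩ.

R_L(min) ≈ 15.9 kΩ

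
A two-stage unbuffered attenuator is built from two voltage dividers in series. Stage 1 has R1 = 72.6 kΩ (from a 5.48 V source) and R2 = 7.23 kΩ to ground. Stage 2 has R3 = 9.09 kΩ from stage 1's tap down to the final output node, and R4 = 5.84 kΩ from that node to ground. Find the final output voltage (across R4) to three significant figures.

V_out ≈ 0.135 V

Stage 2 presents R3+R4 = 14.93 kΩ as a load on stage 1's tap.
Stage 1's lower leg becomes R2‖(R3+R4) = 4.871 kΩ, so V_mid = 5.48 × 4.871/77.47 = 0.3446 V.
Stage 2 is itself unloaded: V_out = V_mid × R4/(R3+R4) = 0.3446 × 5.84/14.93 = 0.135 V.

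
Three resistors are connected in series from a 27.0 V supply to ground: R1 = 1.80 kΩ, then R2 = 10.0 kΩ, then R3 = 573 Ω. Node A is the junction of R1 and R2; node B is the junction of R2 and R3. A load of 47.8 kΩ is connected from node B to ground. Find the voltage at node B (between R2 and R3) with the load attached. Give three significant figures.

At node B, R3 is in parallel with the load: R3‖R_L = 566.2 Ω.
Below node A the resistance is R2 + (R3‖R_L) = 10570 Ω, so V_A = 27.0 × 10570/12370 = 23.07 V.
Then V_B = V_A × (R3‖R_L)/(R2 + R3‖R_L) = 23.07 × 566.2/10570 = 1.24 V.

V ≈ 1.24 V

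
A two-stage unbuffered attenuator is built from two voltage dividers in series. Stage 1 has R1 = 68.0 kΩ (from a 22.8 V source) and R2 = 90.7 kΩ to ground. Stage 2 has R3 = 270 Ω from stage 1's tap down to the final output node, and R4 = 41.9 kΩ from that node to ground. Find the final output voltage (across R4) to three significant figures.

V_out ≈ 6.74 V

Stage 2 presents R3+R4 = 42170 Ω as a load on stage 1's tap.
Stage 1's lower leg becomes R2‖(R3+R4) = 28790 Ω, so V_mid = 22.8 × 28790/96790 = 6.781 V.
Stage 2 is itself unloaded: V_out = V_mid × R4/(R3+R4) = 6.781 × 41900/42170 = 6.74 V.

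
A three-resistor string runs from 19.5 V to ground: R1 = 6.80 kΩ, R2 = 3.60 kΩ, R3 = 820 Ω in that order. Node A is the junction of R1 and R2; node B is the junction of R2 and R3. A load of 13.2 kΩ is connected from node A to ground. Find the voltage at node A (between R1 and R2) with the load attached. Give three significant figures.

Below node A the series string R2+R3 = 4420 Ω sits in parallel with the 13200 Ω load: 3311 Ω.
V_A = 19.5 × 3311/(6800 + 3311) = 6.39 V.

V ≈ 6.39 V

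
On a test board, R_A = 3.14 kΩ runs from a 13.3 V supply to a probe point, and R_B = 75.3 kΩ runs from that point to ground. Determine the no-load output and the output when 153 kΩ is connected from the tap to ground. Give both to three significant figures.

Unloaded: 12.8 V; loaded: 12.5 V

Open-circuit: V = 13.3 × 75.3/(3.14 + 75.3) = 12.8 V.
With the load, R_B becomes R_B‖R_L = 50.46 kΩ, so V = 13.3 × 50.46/53.60 = 12.5 V.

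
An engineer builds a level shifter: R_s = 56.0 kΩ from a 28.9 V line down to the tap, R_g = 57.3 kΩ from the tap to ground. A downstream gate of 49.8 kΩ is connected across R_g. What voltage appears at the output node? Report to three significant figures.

The load sits in parallel with R_g: R_g‖R_L = (57.3 × 49.8) / (57.3 + 49.8) = 26.64 kΩ.
V_out = 28.9 × 26.64 / (56.0 + 26.64) = 28.9 × 26.64/82.64 = 9.32 V.

V_out ≈ 9.32 V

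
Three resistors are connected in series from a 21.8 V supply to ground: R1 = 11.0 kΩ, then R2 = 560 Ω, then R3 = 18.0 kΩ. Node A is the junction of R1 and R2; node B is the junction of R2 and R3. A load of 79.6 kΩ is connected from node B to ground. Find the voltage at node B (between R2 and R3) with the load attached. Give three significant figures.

V ≈ 12.2 V

At node B, R3 is in parallel with the load: R3‖R_L = 14680 Ω.
Below node A the resistance is R2 + (R3‖R_L) = 15240 Ω, so V_A = 21.8 × 15240/26240 = 12.66 V.
Then V_B = V_A × (R3‖R_L)/(R2 + R3‖R_L) = 12.66 × 14680/15240 = 12.2 V.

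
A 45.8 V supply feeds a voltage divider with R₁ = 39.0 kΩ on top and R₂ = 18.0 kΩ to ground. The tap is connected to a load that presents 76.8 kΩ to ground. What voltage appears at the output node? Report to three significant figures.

V_out ≈ 12.5 V

The load sits in parallel with R₂: R₂‖R_L = (18.0 × 76.8) / (18.0 + 76.8) = 14.58 kΩ.
V_out = 45.8 × 14.58 / (39.0 + 14.58) = 45.8 × 14.58/53.58 = 12.5 V.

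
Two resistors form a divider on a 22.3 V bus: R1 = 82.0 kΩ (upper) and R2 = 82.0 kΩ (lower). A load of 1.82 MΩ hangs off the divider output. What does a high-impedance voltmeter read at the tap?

V_out ≈ 10.9 V

The load sits in parallel with R2: R2‖R_L = (82.0 × 1820) / (82.0 + 1820) = 78.46 kΩ.
V_out = 22.3 × 78.46 / (82.0 + 78.46) = 22.3 × 78.46/160.5 = 10.9 V.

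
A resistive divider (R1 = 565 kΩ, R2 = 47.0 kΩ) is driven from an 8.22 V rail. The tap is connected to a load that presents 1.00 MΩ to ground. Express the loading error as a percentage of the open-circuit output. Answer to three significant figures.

The divider's output (Thévenin) resistance is R1‖R2 = 43.39 kΩ.
Fractional drop under load = R_th/(R_th + R_L) = 43.39 / (43.39 + 1000) = 0.04159.
So the output falls by 4.16 %.

4.16 %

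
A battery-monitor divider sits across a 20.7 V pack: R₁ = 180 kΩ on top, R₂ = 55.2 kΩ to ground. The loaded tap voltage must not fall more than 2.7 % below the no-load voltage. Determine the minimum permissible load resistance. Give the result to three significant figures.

Output resistance R_th = R₁‖R₂ = (180 × 55.2)/235.2 = 42.24 kΩ.
The fractional drop is R_th/(R_th + R_L); requiring this ≤ 0.0270 gives R_L ≥ R_th(1/0.0270 − 1) = 42.24 × 36.04 = 1.52 MΩ.

R_L(min) ≈ 1.52 MΩ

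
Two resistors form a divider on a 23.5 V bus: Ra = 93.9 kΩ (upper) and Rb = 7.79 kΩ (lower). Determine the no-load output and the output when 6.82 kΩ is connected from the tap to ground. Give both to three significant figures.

Unloaded: 1.80 V; loaded: 0.876 V

Open-circuit: V = 23.5 × 7.79/(93.9 + 7.79) = 1.80 V.
With the load, Rb becomes Rb‖R_L = 3.636 kΩ, so V = 23.5 × 3.636/97.54 = 0.876 V.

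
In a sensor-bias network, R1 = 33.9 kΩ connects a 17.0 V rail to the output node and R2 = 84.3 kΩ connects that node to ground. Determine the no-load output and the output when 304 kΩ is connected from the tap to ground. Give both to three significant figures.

Open-circuit: V = 17.0 × 84.3/(33.9 + 84.3) = 12.1 V.
With the load, R2 becomes R2‖R_L = 66.00 kΩ, so V = 17.0 × 66.00/99.90 = 11.2 V.

Unloaded: 12.1 V; loaded: 11.2 V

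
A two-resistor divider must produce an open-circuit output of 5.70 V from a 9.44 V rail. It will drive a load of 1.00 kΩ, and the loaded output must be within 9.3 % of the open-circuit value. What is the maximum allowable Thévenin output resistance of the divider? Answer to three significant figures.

Loading drop = R_th/(R_th + R_L) ≤ 0.0930, so R_th ≤ R_L · ε/(1−ε) = 1.00 kΩ × 0.0930/0.9070 = 103 Ω.

R_th ≤ 103 Ω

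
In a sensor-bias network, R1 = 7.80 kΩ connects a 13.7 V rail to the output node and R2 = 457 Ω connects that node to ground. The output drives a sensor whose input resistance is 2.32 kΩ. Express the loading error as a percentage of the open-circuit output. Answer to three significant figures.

15.7 %

Unloaded V = 13.7 × 457/8257 = 0.7583 V.
Loaded: R2‖R_L = 381.8 Ω, giving V = 13.7 × 381.8/8182 = 0.6393 V.
Drop = (0.7583 − 0.6393) / 0.7583 = 15.7 %.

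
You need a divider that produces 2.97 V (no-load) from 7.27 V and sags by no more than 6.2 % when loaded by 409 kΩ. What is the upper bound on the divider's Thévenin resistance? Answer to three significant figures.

R_th ≤ 27.0 kΩ

Loading drop = R_th/(R_th + R_L) ≤ 0.0620, so R_th ≤ R_L · ε/(1−ε) = 409 kΩ × 0.0620/0.9380 = 27.0 kΩ.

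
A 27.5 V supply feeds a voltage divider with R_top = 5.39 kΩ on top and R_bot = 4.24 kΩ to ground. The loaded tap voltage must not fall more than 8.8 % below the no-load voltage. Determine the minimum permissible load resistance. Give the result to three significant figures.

Output resistance R_th = R_top‖R_bot = (5.39 × 4.24)/9.630 = 2.373 kΩ.
The fractional drop is R_th/(R_th + R_L); requiring this ≤ 0.0880 gives R_L ≥ R_th(1/0.0880 − 1) = 2.373 × 10.36 = 24.6 kΩ.

R_L(min) ≈ 24.6 kΩ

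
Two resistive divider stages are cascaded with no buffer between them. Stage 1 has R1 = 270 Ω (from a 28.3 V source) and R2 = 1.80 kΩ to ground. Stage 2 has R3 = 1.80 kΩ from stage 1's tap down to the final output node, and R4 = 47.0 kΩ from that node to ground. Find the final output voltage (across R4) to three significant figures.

Stage 2 presents R3+R4 = 48800 Ω as a load on stage 1's tap.
Stage 1's lower leg becomes R2‖(R3+R4) = 1736 Ω, so V_mid = 28.3 × 1736/2006 = 24.49 V.
Stage 2 is itself unloaded: V_out = V_mid × R4/(R3+R4) = 24.49 × 47000/48800 = 23.6 V.

V_out ≈ 23.6 V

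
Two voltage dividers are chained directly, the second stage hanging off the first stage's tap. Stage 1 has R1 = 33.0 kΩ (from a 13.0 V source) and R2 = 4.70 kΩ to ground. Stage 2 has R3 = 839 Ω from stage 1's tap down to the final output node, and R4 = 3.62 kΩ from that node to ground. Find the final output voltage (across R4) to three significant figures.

V_out ≈ 0.684 V

Stage 2 presents R3+R4 = 4459 Ω as a load on stage 1's tap.
Stage 1's lower leg becomes R2‖(R3+R4) = 2288 Ω, so V_mid = 13.0 × 2288/35290 = 0.8429 V.
Stage 2 is itself unloaded: V_out = V_mid × R4/(R3+R4) = 0.8429 × 3620/4459 = 0.684 V.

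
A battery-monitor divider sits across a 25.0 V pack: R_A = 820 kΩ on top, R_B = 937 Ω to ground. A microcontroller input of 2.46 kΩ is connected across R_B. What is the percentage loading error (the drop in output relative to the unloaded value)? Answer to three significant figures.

The divider's output (Thévenin) resistance is R_A‖R_B = 935.9 Ω.
Fractional drop under load = R_th/(R_th + R_L) = 935.9 / (935.9 + 2460) = 0.2756.
So the output falls by 27.6 %.

27.6 %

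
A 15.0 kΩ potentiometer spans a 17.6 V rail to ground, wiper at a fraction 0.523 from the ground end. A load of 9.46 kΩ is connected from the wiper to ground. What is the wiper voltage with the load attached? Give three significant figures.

The wiper splits the pot into (1−α)R = 7.155 kΩ above and αR = 7.845 kΩ below.
Lower section ‖ load = 4.289 kΩ.
V_wiper = 17.6 × 4.289/(7.155 + 4.289) = 6.60 V.

V ≈ 6.60 V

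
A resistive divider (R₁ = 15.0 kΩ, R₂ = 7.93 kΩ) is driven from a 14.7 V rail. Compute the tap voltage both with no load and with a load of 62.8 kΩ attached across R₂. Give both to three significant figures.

Unloaded: 5.08 V; loaded: 4.70 V

Open-circuit: V = 14.7 × 7.93/(15.0 + 7.93) = 5.08 V.
With the load, R₂ becomes R₂‖R_L = 7.041 kΩ, so V = 14.7 × 7.041/22.04 = 4.70 V.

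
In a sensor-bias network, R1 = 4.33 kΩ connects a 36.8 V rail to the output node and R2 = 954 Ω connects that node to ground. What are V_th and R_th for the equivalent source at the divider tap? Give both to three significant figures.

V_th is the open-circuit tap voltage: 36.8 × 954/(4330 + 954) = 6.64 V.
With the supply zeroed, R1 and R2 appear in parallel from the tap: R_th = R1‖R2 = (4330 × 954)/5284 = 782 Ω.

V_th = 6.64 V, R_th = 782 Ω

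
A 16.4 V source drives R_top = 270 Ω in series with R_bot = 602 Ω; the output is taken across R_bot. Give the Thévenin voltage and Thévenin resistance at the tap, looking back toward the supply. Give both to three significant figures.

V_th = 11.3 V, R_th = 186 Ω

V_th is the open-circuit tap voltage: 16.4 × 602/(270 + 602) = 11.3 V.
With the supply zeroed, R_top and R_bot appear in parallel from the tap: R_th = R_top‖R_bot = (270 × 602)/872.0 = 186 Ω.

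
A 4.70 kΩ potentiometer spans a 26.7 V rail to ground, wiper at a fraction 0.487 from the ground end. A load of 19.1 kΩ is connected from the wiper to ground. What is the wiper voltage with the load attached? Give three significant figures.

V ≈ 12.2 V

The wiper splits the pot into (1−α)R = 2.411 kΩ above and αR = 2.289 kΩ below.
Lower section ‖ load = 2.044 kΩ.
V_wiper = 26.7 × 2.044/(2.411 + 2.044) = 12.2 V.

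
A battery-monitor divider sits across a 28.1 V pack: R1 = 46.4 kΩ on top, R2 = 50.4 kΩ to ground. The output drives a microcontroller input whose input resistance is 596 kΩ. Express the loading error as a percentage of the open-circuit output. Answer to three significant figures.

The divider's output (Thévenin) resistance is R1‖R2 = 24.16 kΩ.
Fractional drop under load = R_th/(R_th + R_L) = 24.16 / (24.16 + 596) = 0.03896.
So the output falls by 3.90 %.

3.90 %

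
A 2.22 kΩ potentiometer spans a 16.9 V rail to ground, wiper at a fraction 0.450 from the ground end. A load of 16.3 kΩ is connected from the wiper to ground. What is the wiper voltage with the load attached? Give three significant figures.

V ≈ 7.36 V

The wiper splits the pot into (1−α)R = 1221 Ω above and αR = 999.0 Ω below.
Lower section ‖ load = 941.3 Ω.
V_wiper = 16.9 × 941.3/(1221 + 941.3) = 7.36 V.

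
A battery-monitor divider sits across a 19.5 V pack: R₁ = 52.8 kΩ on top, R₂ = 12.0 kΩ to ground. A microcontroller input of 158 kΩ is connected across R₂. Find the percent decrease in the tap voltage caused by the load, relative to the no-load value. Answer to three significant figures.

The divider's output (Thévenin) resistance is R₁‖R₂ = 9.778 kΩ.
Fractional drop under load = R_th/(R_th + R_L) = 9.778 / (9.778 + 158) = 0.05828.
So the output falls by 5.83 %.

5.83 %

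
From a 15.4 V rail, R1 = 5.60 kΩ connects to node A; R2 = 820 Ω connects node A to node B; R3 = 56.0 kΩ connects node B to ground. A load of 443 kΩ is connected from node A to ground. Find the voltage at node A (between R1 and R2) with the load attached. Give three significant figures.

Below node A the series string R2+R3 = 56820 Ω sits in parallel with the 443000 Ω load: 50360 Ω.
V_A = 15.4 × 50360/(5600 + 50360) = 13.9 V.

V ≈ 13.9 V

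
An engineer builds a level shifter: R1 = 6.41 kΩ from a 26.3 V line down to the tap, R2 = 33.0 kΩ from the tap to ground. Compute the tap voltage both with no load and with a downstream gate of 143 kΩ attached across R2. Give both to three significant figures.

Open-circuit: V = 26.3 × 33.0/(6.41 + 33.0) = 22.0 V.
With the load, R2 becomes R2‖R_L = 26.81 kΩ, so V = 26.3 × 26.81/33.22 = 21.2 V.

Unloaded: 22.0 V; loaded: 21.2 V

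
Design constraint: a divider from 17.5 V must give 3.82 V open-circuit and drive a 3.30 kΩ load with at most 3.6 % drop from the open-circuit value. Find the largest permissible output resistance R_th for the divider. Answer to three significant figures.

R_th ≤ 123 Ω

Loading drop = R_th/(R_th + R_L) ≤ 0.0360, so R_th ≤ R_L · ε/(1−ε) = 3.30 kΩ × 0.0360/0.9640 = 123 Ω.
(Any R1, R2 with R2/(R1+R2) = 0.218 and R1‖R2 ≤ 123 Ω will meet the spec.)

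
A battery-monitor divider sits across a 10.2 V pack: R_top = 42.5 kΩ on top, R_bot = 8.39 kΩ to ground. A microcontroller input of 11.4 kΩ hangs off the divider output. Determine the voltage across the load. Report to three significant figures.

V_out ≈ 1.04 V

The load sits in parallel with R_bot: R_bot‖R_L = (8.39 × 11.4) / (8.39 + 11.4) = 4.833 kΩ.
V_out = 10.2 × 4.833 / (42.5 + 4.833) = 10.2 × 4.833/47.33 = 1.04 V.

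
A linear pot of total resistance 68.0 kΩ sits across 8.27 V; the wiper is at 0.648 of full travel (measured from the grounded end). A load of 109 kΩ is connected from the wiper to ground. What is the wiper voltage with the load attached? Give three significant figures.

V ≈ 4.69 V

The wiper splits the pot into (1−α)R = 23.94 kΩ above and αR = 44.06 kΩ below.
Lower section ‖ load = 31.38 kΩ.
V_wiper = 8.27 × 31.38/(23.94 + 31.38) = 4.69 V.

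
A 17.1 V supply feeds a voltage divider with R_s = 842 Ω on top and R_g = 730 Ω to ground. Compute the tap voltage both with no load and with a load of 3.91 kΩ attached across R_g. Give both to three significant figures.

Open-circuit: V = 17.1 × 730/(842 + 730) = 7.94 V.
With the load, R_g becomes R_g‖R_L = 615.2 Ω, so V = 17.1 × 615.2/1457 = 7.22 V.

Unloaded: 7.94 V; loaded: 7.22 V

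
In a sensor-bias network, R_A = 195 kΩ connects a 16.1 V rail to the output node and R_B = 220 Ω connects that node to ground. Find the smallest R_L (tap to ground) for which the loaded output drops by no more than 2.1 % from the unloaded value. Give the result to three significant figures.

R_L(min) ≈ 10.2 kΩ

Output resistance R_th = R_A‖R_B = (195000 × 220)/195200 = 219.8 Ω.
The fractional drop is R_th/(R_th + R_L); requiring this ≤ 0.0210 gives R_L ≥ R_th(1/0.0210 − 1) = 219.8 × 46.62 = 10.2 kΩ.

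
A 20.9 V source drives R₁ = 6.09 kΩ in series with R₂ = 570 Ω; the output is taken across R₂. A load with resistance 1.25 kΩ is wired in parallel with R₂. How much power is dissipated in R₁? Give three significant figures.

P ≈ 63.3 mW

Total resistance from the source is R₁ + (R₂‖R_L) = 6481 Ω, so I = 20.9/6481 Ω = 3.225 mA.
P = I²·R₁ = (3.225 mA)² × 6.09 kΩ = 63.3 mW.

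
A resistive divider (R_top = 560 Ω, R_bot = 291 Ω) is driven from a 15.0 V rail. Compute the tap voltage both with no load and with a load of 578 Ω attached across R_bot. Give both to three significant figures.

Open-circuit: V = 15.0 × 291/(560 + 291) = 5.13 V.
With the load, R_bot becomes R_bot‖R_L = 193.6 Ω, so V = 15.0 × 193.6/753.6 = 3.85 V.

Unloaded: 5.13 V; loaded: 3.85 V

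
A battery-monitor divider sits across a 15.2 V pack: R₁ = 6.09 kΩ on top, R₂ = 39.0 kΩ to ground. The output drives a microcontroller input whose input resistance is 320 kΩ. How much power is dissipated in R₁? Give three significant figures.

P ≈ 0.843 mW

Total resistance from the source is R₁ + (R₂‖R_L) = 40.85 kΩ, so I = 15.2/40.85 kΩ = 0.3721 mA.
P = I²·R₁ = (0.3721 mA)² × 6.09 kΩ = 0.843 mW.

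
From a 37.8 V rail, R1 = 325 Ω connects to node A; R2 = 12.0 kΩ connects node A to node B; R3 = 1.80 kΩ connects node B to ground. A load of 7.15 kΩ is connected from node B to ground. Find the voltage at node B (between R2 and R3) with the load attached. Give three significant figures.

At node B, R3 is in parallel with the load: R3‖R_L = 1438 Ω.
Below node A the resistance is R2 + (R3‖R_L) = 13440 Ω, so V_A = 37.8 × 13440/13760 = 36.91 V.
Then V_B = V_A × (R3‖R_L)/(R2 + R3‖R_L) = 36.91 × 1438/13440 = 3.95 V.

V ≈ 3.95 V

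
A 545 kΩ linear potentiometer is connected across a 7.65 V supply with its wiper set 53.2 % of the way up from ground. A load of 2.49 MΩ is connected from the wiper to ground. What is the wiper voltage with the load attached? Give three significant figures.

The wiper splits the pot into (1−α)R = 255.1 kΩ above and αR = 289.9 kΩ below.
Lower section ‖ load = 259.7 kΩ.
V_wiper = 7.65 × 259.7/(255.1 + 259.7) = 3.86 V.

V ≈ 3.86 V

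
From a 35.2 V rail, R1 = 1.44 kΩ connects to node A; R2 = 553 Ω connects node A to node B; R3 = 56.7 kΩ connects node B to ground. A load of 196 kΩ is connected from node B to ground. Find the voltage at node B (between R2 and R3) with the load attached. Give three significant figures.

V ≈ 33.7 V

At node B, R3 is in parallel with the load: R3‖R_L = 43980 Ω.
Below node A the resistance is R2 + (R3‖R_L) = 44530 Ω, so V_A = 35.2 × 44530/45970 = 34.10 V.
Then V_B = V_A × (R3‖R_L)/(R2 + R3‖R_L) = 34.10 × 43980/44530 = 33.7 V.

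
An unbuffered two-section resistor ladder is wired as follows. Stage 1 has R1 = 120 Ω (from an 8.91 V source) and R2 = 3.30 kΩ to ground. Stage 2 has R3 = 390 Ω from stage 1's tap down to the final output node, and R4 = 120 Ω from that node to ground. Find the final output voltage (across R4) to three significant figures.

V_out ≈ 1.65 V

Stage 2 presents R3+R4 = 510.0 Ω as a load on stage 1's tap.
Stage 1's lower leg becomes R2‖(R3+R4) = 441.7 Ω, so V_mid = 8.91 × 441.7/561.7 = 7.007 V.
Stage 2 is itself unloaded: V_out = V_mid × R4/(R3+R4) = 7.007 × 120/510.0 = 1.65 V.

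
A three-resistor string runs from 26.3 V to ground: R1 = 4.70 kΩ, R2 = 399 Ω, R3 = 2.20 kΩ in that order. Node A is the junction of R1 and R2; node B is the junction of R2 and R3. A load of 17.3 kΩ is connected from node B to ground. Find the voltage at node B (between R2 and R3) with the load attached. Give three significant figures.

At node B, R3 is in parallel with the load: R3‖R_L = 1952 Ω.
Below node A the resistance is R2 + (R3‖R_L) = 2351 Ω, so V_A = 26.3 × 2351/7051 = 8.769 V.
Then V_B = V_A × (R3‖R_L)/(R2 + R3‖R_L) = 8.769 × 1952/2351 = 7.28 V.

V ≈ 7.28 V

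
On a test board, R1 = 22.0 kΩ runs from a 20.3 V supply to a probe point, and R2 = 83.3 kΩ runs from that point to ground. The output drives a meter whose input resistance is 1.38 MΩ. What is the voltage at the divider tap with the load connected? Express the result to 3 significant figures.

The load sits in parallel with R2: R2‖R_L = (83.3 × 1380) / (83.3 + 1380) = 78.56 kΩ.
V_out = 20.3 × 78.56 / (22.0 + 78.56) = 20.3 × 78.56/100.6 = 15.9 V.

V_out ≈ 15.9 V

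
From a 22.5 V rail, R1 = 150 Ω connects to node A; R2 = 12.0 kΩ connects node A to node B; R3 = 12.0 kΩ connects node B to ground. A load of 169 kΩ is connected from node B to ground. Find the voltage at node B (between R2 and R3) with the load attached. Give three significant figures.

V ≈ 10.8 V

At node B, R3 is in parallel with the load: R3‖R_L = 11200 Ω.
Below node A the resistance is R2 + (R3‖R_L) = 23200 Ω, so V_A = 22.5 × 23200/23350 = 22.36 V.
Then V_B = V_A × (R3‖R_L)/(R2 + R3‖R_L) = 22.36 × 11200/23200 = 10.8 V.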